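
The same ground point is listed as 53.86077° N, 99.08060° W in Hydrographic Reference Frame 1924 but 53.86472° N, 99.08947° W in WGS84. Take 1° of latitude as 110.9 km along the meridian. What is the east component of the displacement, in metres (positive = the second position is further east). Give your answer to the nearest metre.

ΔE = -580 m

Δφ = 53.86472° − 53.86077° = +0.00395°; Δλ = -99.08947° − -99.08060° = -0.00887°.
ΔN = Δφ × 110900 = 438.1 m; ΔE = Δλ × 110900 × cos(53.86077°) = -0.00887 × 110900 × 0.589749 = -580.1 m.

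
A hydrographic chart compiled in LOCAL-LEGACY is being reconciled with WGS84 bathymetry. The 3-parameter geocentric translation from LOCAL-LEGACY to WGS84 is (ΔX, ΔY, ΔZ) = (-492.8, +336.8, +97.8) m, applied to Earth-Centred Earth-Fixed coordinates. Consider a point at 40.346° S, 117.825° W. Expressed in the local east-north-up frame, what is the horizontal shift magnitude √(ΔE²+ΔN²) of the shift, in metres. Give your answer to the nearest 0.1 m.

593.8 m

At φ = -40.346°, λ = -117.825°: sin φ = -0.647402, cos φ = 0.762149, sin λ = -0.884377, cos λ = -0.466773.
ΔE = −sin λ·ΔX + cos λ·ΔY = −(-0.884377)·(-492.8) + (-0.466773)·(336.8) = -593.03 m.
ΔN = −sin φ cos λ·ΔX − sin φ sin λ·ΔY + cos φ·ΔZ = −(-0.647402)(-0.466773)(-492.8) − (-0.647402)(-0.884377)(336.8) + (0.762149)(97.8) = 30.62 m.
Horizontal magnitude = √(ΔE² + ΔN²) = √((-593.03)² + 30.62²) = 593.82 m.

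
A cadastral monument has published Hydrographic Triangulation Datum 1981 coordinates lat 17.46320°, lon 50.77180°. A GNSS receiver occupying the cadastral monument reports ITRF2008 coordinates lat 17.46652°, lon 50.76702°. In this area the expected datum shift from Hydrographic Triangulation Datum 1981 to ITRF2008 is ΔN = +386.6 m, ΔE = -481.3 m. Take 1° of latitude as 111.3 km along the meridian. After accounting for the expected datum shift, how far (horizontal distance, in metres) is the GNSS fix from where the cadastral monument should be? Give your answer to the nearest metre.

31 m

Observed coordinate differences: Δφ = +0.00332°, Δλ = -0.00478°.
Converting to metres (1° lat = 111300 m, cos φ = 0.953910): observed ΔN = 369.5 m, observed ΔE = -507.5 m.
Subtracting the expected shift leaves a residual of 369.5 − (386.6) = -17.1 m north and -507.5 − (-481.3) = -26.2 m east.
Residual distance = √((-17.1)² + (-26.2)²) = 31.3 m.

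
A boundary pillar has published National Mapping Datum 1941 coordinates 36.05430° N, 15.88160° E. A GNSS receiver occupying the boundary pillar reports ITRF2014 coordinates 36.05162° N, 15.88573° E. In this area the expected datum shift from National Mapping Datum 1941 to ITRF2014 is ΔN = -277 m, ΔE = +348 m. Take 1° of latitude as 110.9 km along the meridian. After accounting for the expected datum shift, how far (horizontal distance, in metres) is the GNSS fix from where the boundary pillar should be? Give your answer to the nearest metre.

Observed coordinate differences: Δφ = -0.00268°, Δλ = +0.00413°.
Converting to metres (1° lat = 110900 m, cos φ = 0.808460): observed ΔN = -297.2 m, observed ΔE = 370.3 m.
Subtracting the expected shift leaves a residual of -297.2 − (-277) = -20.2 m north and 370.3 − (348) = 22.3 m east.
Residual distance = √((-20.2)² + 22.3²) = 30.1 m.

30 m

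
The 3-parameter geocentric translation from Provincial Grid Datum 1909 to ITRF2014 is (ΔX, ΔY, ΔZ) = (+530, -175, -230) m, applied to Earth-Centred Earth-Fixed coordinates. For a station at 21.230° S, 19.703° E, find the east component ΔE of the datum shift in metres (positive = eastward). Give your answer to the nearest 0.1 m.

ΔE = -343.4 m

The local east axis at (φ, λ) is (−sin λ, cos λ, 0), so ΔE = −sin(19.703°)·530 + cos(19.703°)·(-175) = -343.44 m.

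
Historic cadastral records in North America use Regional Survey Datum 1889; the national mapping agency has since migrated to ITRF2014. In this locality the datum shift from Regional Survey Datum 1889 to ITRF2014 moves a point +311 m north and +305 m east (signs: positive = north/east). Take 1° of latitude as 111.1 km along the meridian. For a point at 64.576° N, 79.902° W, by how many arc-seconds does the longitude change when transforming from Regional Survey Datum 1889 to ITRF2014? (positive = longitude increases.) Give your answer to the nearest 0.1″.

At latitude 64.576°, cos φ = 0.429313.
1° of longitude at this latitude = 111.1 × cos φ = 47.70 km, so Δλ = 305.0 / 47696.7 = 0.0063946° = 23.020″.

Δλ = 23.0″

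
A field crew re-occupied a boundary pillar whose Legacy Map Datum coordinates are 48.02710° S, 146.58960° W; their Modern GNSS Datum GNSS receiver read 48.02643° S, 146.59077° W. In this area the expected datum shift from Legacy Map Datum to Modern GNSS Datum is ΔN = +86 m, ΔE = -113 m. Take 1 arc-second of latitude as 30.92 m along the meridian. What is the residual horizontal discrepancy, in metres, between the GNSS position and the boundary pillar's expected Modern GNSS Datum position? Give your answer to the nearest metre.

28 m

Observed coordinate differences: Δφ = +0.00067°, Δλ = -0.00117°.
Converting to metres (1° lat = 111312 m, cos φ = 0.668779): observed ΔN = 74.6 m, observed ΔE = -87.1 m.
Subtracting the expected shift leaves a residual of 74.6 − (86) = -11.4 m north and -87.1 − (-113) = 25.9 m east.
Residual distance = √((-11.4)² + 25.9²) = 28.3 m.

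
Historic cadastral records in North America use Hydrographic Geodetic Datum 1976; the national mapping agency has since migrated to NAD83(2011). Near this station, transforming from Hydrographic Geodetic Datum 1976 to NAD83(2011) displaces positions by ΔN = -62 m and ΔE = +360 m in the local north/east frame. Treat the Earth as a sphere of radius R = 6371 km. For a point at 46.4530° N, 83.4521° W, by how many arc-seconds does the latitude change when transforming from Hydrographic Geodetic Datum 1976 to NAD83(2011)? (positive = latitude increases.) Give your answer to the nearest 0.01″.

Δφ = -2.01″

On a sphere of radius R, 1 rad of latitude = R, so Δφ = ΔN / R = -62.0 / 6371000 = -9.7316e-06 rad = -2.007″.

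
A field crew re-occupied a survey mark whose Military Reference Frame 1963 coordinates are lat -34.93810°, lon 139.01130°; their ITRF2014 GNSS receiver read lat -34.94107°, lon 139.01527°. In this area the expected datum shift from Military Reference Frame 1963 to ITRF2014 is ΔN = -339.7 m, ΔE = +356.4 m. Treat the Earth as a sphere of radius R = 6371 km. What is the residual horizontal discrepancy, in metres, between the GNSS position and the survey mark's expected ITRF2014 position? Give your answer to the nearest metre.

Observed coordinate differences: Δφ = -0.00297°, Δλ = +0.00397°.
Converting to metres (1° lat = 111195 m, cos φ = 0.819771): observed ΔN = -330.2 m, observed ΔE = 361.9 m.
Subtracting the expected shift leaves a residual of -330.2 − (-339.7) = 9.5 m north and 361.9 − (356.4) = 5.5 m east.
Residual distance = √(9.5² + 5.5²) = 10.9 m.

11 m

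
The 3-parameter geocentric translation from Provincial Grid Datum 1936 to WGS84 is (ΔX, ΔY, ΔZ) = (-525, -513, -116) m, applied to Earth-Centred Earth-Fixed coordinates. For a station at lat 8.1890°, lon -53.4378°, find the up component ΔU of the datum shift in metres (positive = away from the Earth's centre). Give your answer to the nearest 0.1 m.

ΔU = 81.8 m

At φ = 8.1890°, λ = -53.4378°: sin φ = 0.142439, cos φ = 0.989804, sin λ = -0.803211, cos λ = 0.595695.
ΔU = cos φ cos λ·ΔX + cos φ sin λ·ΔY + sin φ·ΔZ = (0.989804)(0.595695)(-525) + (0.989804)(-0.803211)(-513) + (0.142439)(-116) = 81.77 m.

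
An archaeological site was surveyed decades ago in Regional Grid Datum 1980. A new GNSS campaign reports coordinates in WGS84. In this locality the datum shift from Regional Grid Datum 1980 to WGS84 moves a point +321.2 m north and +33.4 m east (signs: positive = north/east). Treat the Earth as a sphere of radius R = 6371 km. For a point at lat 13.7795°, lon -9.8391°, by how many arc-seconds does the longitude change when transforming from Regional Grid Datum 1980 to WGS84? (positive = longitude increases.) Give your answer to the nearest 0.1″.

Δλ = 1.1″

At latitude 13.7795°, cos φ = 0.971220.
One radian of longitude at latitude φ spans R cos φ, so Δλ = ΔE / (R cos φ) = 33.4 / (6371000 × 0.971220) = 5.3979e-06 rad = 1.113″.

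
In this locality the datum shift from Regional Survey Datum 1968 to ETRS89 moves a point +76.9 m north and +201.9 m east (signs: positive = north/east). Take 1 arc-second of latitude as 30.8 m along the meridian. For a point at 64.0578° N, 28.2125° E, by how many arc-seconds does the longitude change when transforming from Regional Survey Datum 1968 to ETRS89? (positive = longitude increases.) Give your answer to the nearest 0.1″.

At latitude 64.0578°, cos φ = 0.437464.
1″ of longitude at this latitude = 30.80 × cos φ = 13.4739 m, so Δλ = 201.9 / 13.4739 = 14.985″.

Δλ = 15.0″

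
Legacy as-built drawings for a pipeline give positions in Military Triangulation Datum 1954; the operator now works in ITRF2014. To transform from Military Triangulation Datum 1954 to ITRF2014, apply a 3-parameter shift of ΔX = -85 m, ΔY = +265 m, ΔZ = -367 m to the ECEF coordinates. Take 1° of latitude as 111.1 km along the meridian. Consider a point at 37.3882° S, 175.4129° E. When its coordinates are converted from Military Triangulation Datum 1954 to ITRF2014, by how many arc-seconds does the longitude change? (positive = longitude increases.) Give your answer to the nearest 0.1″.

Δλ = -10.5″

sin φ = -0.607212, cos φ = 0.794540, sin λ = 0.079975, cos λ = -0.996797.
East component: ΔE = −sin λ·ΔX + cos λ·ΔY = −(0.079975)(-85) + (-0.996797)(265) = -257.35 m.
1° of latitude spans 111100 m; at latitude φ, 1° of longitude spans that × cos φ = 88273.4 m, so Δλ = -257.35 / 88273.4 × 3600 = -10.495″.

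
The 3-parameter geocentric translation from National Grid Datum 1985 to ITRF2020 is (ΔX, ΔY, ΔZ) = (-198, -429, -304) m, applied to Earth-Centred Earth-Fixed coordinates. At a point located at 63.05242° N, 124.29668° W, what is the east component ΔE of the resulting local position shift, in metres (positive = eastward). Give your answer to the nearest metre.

ΔE = 78 m

The local east axis at (φ, λ) is (−sin λ, cos λ, 0), so ΔE = −sin(-124.29668°)·(-198) + cos(-124.29668°)·(-429) = 78.16 m.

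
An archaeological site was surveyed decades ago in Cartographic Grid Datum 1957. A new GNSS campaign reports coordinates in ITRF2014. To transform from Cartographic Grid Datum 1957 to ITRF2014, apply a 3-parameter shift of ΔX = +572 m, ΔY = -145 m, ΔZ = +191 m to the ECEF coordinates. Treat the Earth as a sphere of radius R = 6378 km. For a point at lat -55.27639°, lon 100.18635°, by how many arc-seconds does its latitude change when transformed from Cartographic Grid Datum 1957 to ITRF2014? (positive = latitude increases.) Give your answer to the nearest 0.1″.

Δφ = -3.0″

sin φ = -0.821909, cos φ = 0.569618, sin λ = 0.984238, cos λ = -0.176850.
North component: ΔN = −sin φ cos λ·ΔX − sin φ sin λ·ΔY + cos φ·ΔZ = −(-0.821909)(-0.176850)(572) − (-0.821909)(0.984238)(-145) + (0.569618)(191) = -91.64 m.
1° of latitude spans πR/180 = 111317 m, so Δφ = -91.64 / 111317 × 3600 = -2.964″.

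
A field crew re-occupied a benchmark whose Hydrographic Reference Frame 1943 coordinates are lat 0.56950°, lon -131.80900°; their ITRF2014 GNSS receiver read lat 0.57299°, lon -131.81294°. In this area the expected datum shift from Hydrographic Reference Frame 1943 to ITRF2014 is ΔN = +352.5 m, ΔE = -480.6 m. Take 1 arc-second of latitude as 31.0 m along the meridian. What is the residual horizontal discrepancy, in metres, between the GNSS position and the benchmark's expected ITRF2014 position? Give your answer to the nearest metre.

55 m

Observed coordinate differences: Δφ = +0.00349°, Δλ = -0.00394°.
Converting to metres (1° lat = 111600 m, cos φ = 0.999951): observed ΔN = 389.5 m, observed ΔE = -439.7 m.
Subtracting the expected shift leaves a residual of 389.5 − (352.5) = 37.0 m north and -439.7 − (-480.6) = 40.9 m east.
Residual distance = √(37.0² + 40.9²) = 55.2 m.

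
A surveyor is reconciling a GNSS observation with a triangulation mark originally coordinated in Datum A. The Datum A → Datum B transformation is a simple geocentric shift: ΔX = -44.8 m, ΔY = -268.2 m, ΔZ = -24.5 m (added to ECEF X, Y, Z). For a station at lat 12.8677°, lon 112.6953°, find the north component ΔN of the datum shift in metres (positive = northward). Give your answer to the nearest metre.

The local north axis is (−sin φ cos λ, −sin φ sin λ, cos φ), giving ΔN = -3.849 + 55.104 − 23.885 = 27.37 m.

ΔN = 27 m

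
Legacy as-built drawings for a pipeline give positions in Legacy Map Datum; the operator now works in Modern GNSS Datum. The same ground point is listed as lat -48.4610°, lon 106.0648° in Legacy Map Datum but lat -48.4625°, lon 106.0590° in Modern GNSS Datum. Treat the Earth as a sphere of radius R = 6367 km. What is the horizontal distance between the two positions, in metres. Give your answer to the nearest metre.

459 m

Δφ = -48.4625° − -48.4610° = -0.0015°; Δλ = 106.0590° − 106.0648° = -0.0058°.
1° along a meridian = πR/180 = 111125 m.
ΔN = Δφ × 111125 = -166.7 m; ΔE = Δλ × 111125 × cos(-48.4610°) = -0.0058 × 111125 × 0.663130 = -427.4 m.
Distance = √(ΔE² + ΔN²) = √((-427.4)² + (-166.7)²) = 458.8 m.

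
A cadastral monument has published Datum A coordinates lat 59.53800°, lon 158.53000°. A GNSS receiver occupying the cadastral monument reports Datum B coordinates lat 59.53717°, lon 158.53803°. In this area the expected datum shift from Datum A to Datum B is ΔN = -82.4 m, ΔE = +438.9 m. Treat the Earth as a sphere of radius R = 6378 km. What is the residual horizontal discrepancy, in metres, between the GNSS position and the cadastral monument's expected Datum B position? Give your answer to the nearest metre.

17 m

Observed coordinate differences: Δφ = -0.00083°, Δλ = +0.00803°.
Converting to metres (1° lat = 111317 m, cos φ = 0.506967): observed ΔN = -92.4 m, observed ΔE = 453.2 m.
Subtracting the expected shift leaves a residual of -92.4 − (-82.4) = -10.0 m north and 453.2 − (438.9) = 14.3 m east.
Residual distance = √((-10.0)² + 14.3²) = 17.4 m.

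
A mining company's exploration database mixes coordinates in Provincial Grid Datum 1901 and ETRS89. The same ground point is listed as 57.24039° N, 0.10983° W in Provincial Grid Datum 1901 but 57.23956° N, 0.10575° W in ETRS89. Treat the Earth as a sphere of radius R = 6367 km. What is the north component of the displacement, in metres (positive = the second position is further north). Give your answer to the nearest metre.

ΔN = -92 m

Δφ = 57.23956° − 57.24039° = -0.00083°; Δλ = -0.10575° − -0.10983° = +0.00408°.
1° along a meridian = πR/180 = 111125 m.
ΔN = Δφ × 111125 = -92.2 m; ΔE = Δλ × 111125 × cos(57.24039°) = +0.00408 × 111125 × 0.541116 = 245.3 m.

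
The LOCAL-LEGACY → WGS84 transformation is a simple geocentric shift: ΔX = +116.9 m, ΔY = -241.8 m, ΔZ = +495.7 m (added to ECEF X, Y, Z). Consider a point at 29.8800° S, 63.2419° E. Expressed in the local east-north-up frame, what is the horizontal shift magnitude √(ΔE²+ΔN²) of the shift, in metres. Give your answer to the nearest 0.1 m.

At φ = -29.8800°, λ = 63.2419°: sin φ = -0.498185, cos φ = 0.867071, sin λ = 0.892915, cos λ = 0.450225.
ΔE = −sin λ·ΔX + cos λ·ΔY = −(0.892915)·(116.9) + (0.450225)·(-241.8) = -213.25 m.
ΔN = −sin φ cos λ·ΔX − sin φ sin λ·ΔY + cos φ·ΔZ = −(-0.498185)(0.450225)(116.9) − (-0.498185)(0.892915)(-241.8) + (0.867071)(495.7) = 348.47 m.
Horizontal magnitude = √(ΔE² + ΔN²) = √((-213.25)² + 348.47²) = 408.54 m.

408.5 m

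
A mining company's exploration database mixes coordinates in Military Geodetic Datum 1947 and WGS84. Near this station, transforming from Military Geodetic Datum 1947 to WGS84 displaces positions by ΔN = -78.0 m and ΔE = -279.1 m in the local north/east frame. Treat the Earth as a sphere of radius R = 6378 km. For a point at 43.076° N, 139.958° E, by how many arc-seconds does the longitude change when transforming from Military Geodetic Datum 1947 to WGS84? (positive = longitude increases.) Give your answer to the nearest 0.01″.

Δλ = -12.36″

At latitude 43.076°, cos φ = 0.730448.
One radian of longitude at latitude φ spans R cos φ, so Δλ = ΔE / (R cos φ) = -279.1 / (6378000 × 0.730448) = -5.9908e-05 rad = -12.357″.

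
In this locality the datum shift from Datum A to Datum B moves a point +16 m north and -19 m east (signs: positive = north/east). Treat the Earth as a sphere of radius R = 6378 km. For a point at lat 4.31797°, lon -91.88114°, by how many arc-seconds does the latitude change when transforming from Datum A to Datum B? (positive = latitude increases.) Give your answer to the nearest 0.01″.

On a sphere of radius R, 1 rad of latitude = R, so Δφ = ΔN / R = 16.0 / 6378000 = 2.5086e-06 rad = 0.517″.

Δφ = 0.52″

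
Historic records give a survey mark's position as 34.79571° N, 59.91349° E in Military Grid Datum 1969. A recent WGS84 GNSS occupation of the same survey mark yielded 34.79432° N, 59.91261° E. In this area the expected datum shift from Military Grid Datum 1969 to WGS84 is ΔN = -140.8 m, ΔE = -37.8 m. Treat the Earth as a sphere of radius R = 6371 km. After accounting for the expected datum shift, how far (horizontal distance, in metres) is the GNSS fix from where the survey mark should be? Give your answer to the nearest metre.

Observed coordinate differences: Δφ = -0.00139°, Δλ = -0.00088°.
Converting to metres (1° lat = 111195 m, cos φ = 0.821192): observed ΔN = -154.6 m, observed ΔE = -80.4 m.
Subtracting the expected shift leaves a residual of -154.6 − (-140.8) = -13.8 m north and -80.4 − (-37.8) = -42.6 m east.
Residual distance = √((-13.8)² + (-42.6)²) = 44.7 m.

45 m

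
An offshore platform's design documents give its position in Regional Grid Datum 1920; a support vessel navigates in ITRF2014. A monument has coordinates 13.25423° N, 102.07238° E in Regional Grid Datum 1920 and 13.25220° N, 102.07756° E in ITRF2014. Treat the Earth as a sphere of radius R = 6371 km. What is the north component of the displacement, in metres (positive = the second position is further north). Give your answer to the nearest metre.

Δφ = 13.25220° − 13.25423° = -0.00203°; Δλ = 102.07756° − 102.07238° = +0.00518°.
1° along a meridian = πR/180 = 111195 m.
ΔN = Δφ × 111195 = -225.7 m; ΔE = Δλ × 111195 × cos(13.25423°) = +0.00518 × 111195 × 0.973362 = 560.6 m.

ΔN = -226 m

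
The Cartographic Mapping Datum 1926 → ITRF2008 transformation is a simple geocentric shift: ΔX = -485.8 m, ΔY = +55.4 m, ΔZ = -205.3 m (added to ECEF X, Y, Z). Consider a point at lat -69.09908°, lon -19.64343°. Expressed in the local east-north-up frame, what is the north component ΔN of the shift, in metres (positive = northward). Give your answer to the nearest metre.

At φ = -69.09908°, λ = -19.64343°: sin φ = -0.934199, cos φ = 0.356753, sin λ = -0.336166, cos λ = 0.941803.
ΔN = −sin φ cos λ·ΔX − sin φ sin λ·ΔY + cos φ·ΔZ = −(-0.934199)(0.941803)(-485.8) − (-0.934199)(-0.336166)(55.4) + (0.356753)(-205.3) = -518.06 m.

ΔN = -518 m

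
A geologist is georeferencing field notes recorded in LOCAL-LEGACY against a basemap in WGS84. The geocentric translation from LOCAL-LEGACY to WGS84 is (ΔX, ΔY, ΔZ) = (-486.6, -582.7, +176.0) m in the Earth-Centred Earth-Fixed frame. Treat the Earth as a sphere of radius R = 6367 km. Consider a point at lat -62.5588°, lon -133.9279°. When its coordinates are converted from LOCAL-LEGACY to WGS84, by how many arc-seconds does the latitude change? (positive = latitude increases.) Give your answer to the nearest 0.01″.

Δφ = 24.40″

sin φ = -0.887484, cos φ = 0.460838, sin λ = -0.720213, cos λ = -0.693753.
North component: ΔN = −sin φ cos λ·ΔX − sin φ sin λ·ΔY + cos φ·ΔZ = −(-0.887484)(-0.693753)(-486.6) − (-0.887484)(-0.720213)(-582.7) + (0.460838)(176.0) = 753.15 m.
1° of latitude spans πR/180 = 111125 m, so Δφ = 753.15 / 111125 × 3600 = 24.399″.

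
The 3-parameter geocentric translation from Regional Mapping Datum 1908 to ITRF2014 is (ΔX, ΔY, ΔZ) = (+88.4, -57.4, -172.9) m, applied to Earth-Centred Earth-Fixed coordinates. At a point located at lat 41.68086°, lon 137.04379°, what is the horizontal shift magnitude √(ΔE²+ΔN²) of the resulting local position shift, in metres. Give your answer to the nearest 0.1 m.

62.8 m

At φ = 41.68086°, λ = 137.04379°: sin φ = 0.664981, cos φ = 0.746860, sin λ = 0.681439, cos λ = -0.731875.
ΔE = −sin λ·ΔX + cos λ·ΔY = −(0.681439)·(88.4) + (-0.731875)·(-57.4) = -18.23 m.
ΔN = −sin φ cos λ·ΔX − sin φ sin λ·ΔY + cos φ·ΔZ = −(0.664981)(-0.731875)(88.4) − (0.664981)(0.681439)(-57.4) + (0.746860)(-172.9) = -60.10 m.
Horizontal magnitude = √(ΔE² + ΔN²) = √((-18.23)² + (-60.10)²) = 62.80 m.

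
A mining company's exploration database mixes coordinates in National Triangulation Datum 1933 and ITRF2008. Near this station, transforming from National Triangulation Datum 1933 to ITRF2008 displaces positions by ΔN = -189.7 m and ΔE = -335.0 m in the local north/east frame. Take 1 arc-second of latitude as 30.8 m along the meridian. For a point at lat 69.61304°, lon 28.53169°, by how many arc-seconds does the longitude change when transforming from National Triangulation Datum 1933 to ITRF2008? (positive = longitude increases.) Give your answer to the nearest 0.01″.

Δλ = -31.22″

At latitude 69.61304°, cos φ = 0.348359.
1″ of longitude at this latitude = 30.80 × cos φ = 10.7294 m, so Δλ = -335.0 / 10.7294 = -31.222″.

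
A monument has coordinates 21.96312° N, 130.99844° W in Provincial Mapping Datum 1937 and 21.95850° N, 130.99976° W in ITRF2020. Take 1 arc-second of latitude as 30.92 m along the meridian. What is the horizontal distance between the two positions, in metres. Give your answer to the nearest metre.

532 m

Δφ = 21.95850° − 21.96312° = -0.00462°; Δλ = -130.99976° − -130.99844° = -0.00132°.
1° of latitude = 3600 × 30.92 = 111312 m.
ΔN = Δφ × 111312 = -514.3 m; ΔE = Δλ × 111312 × cos(21.96312°) = -0.00132 × 111312 × 0.927425 = -136.3 m.
Distance = √(ΔE² + ΔN²) = √((-136.3)² + (-514.3)²) = 532.0 m.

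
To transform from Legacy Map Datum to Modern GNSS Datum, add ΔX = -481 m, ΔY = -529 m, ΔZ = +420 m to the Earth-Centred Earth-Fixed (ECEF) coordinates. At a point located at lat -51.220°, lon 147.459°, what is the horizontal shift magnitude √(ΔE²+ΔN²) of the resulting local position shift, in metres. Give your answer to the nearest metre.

The local east axis at (φ, λ) is (−sin λ, cos λ, 0), so ΔE = −sin(147.459°)·(-481) + cos(147.459°)·(-529) = 704.68 m.
The local north axis is (−sin φ cos λ, −sin φ sin λ, cos φ), giving ΔN = 316.099 − 221.823 + 263.059 = 357.34 m.
Horizontal magnitude = √(ΔE² + ΔN²) = √(704.68² + 357.34²) = 790.10 m.

790 m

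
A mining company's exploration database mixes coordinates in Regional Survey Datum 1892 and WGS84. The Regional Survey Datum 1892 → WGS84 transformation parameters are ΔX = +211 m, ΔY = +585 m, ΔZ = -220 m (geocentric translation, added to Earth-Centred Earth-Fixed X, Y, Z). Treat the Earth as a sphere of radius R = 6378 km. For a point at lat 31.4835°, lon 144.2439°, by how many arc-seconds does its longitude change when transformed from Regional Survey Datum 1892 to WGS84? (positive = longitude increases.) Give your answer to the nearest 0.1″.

sin φ = 0.522253, cos φ = 0.852791, sin λ = 0.584336, cos λ = -0.811512.
East component: ΔE = −sin λ·ΔX + cos λ·ΔY = −(0.584336)(211) + (-0.811512)(585) = -598.03 m.
1° of latitude spans πR/180 = 111317 m; at latitude φ, 1° of longitude spans that × cos φ = 94930.2 m, so Δλ = -598.03 / 94930.2 × 3600 = -22.679″.

Δλ = -22.7″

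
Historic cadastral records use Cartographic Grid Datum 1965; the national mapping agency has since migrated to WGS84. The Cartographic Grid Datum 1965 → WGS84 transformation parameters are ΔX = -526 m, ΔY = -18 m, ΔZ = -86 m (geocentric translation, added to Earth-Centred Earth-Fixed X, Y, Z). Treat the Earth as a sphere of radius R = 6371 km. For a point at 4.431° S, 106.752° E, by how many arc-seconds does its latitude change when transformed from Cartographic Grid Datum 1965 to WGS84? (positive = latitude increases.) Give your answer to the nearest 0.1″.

Δφ = -2.4″

sin φ = -0.077258, cos φ = 0.997011, sin λ = 0.957561, cos λ = -0.288230.
North component: ΔN = −sin φ cos λ·ΔX − sin φ sin λ·ΔY + cos φ·ΔZ = −(-0.077258)(-0.288230)(-526) − (-0.077258)(0.957561)(-18) + (0.997011)(-86) = -75.36 m.
1° of latitude spans πR/180 = 111195 m, so Δφ = -75.36 / 111195 × 3600 = -2.440″.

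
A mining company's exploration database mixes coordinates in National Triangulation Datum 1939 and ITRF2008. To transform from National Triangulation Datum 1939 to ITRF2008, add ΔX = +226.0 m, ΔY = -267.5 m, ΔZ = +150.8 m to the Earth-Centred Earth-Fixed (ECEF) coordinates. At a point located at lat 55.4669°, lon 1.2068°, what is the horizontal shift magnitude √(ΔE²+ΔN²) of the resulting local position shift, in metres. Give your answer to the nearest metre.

289 m

The local east axis at (φ, λ) is (−sin λ, cos λ, 0), so ΔE = −sin(1.2068°)·226.0 + cos(1.2068°)·(-267.5) = -272.20 m.
The local north axis is (−sin φ cos λ, −sin φ sin λ, cos φ), giving ΔN = -186.137 + 4.641 + 85.486 = -96.01 m.
Horizontal magnitude = √(ΔE² + ΔN²) = √((-272.20)² + (-96.01)²) = 288.64 m.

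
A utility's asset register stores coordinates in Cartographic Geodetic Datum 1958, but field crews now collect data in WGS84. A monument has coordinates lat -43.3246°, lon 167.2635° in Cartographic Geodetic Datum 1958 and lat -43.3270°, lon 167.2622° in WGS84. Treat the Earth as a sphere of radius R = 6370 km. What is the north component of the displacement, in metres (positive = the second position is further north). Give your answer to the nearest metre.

ΔN = -267 m

Δφ = -43.3270° − -43.3246° = -0.0024°; Δλ = 167.2622° − 167.2635° = -0.0013°.
1° along a meridian = πR/180 = 111177 m.
ΔN = Δφ × 111177 = -266.8 m; ΔE = Δλ × 111177 × cos(-43.3246°) = -0.0013 × 111177 × 0.727478 = -105.1 m.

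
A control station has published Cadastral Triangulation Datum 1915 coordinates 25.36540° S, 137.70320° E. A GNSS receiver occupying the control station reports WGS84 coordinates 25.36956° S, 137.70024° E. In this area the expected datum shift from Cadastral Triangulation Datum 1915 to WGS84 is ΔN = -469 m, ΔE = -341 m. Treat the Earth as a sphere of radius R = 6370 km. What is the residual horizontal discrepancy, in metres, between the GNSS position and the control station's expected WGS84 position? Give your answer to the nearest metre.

44 m

Observed coordinate differences: Δφ = -0.00416°, Δλ = -0.00296°.
Converting to metres (1° lat = 111177 m, cos φ = 0.903594): observed ΔN = -462.5 m, observed ΔE = -297.4 m.
Subtracting the expected shift leaves a residual of -462.5 − (-469) = 6.5 m north and -297.4 − (-341) = 43.6 m east.
Residual distance = √(6.5² + 43.6²) = 44.1 m.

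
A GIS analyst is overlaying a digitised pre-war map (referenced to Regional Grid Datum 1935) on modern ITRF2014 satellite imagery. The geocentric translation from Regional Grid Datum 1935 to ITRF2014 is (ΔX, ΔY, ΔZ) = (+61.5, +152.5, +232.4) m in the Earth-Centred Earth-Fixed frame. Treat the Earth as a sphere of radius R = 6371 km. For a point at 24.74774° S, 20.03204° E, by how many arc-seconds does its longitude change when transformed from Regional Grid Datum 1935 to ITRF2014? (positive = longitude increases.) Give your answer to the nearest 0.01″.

Δλ = 4.36″

sin φ = -0.418624, cos φ = 0.908160, sin λ = 0.342546, cos λ = 0.939501.
East component: ΔE = −sin λ·ΔX + cos λ·ΔY = −(0.342546)(61.5) + (0.939501)(152.5) = 122.21 m.
1° of latitude spans πR/180 = 111195 m; at latitude φ, 1° of longitude spans that × cos φ = 100982.7 m, so Δλ = 122.21 / 100982.7 × 3600 = 4.357″.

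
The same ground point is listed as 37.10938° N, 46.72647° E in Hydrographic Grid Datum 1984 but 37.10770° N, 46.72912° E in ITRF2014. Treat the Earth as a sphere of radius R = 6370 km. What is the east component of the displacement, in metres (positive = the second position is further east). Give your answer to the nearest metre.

ΔE = 235 m

Δφ = 37.10770° − 37.10938° = -0.00168°; Δλ = 46.72912° − 46.72647° = +0.00265°.
1° along a meridian = πR/180 = 111177 m.
ΔN = Δφ × 111177 = -186.8 m; ΔE = Δλ × 111177 × cos(37.10938°) = +0.00265 × 111177 × 0.797485 = 235.0 m.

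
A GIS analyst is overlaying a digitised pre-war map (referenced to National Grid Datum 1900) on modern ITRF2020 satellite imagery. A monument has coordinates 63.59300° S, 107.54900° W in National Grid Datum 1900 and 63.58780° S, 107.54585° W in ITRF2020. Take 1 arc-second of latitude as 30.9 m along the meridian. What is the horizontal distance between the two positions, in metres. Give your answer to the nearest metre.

599 m

Δφ = -63.58780° − -63.59300° = +0.00520°; Δλ = -107.54585° − -107.54900° = +0.00315°.
1° of latitude = 3600 × 30.90 = 111240 m.
ΔN = Δφ × 111240 = 578.4 m; ΔE = Δλ × 111240 × cos(-63.59300°) = +0.00315 × 111240 × 0.444745 = 155.8 m.
Distance = √(ΔE² + ΔN²) = √(155.8² + 578.4²) = 599.1 m.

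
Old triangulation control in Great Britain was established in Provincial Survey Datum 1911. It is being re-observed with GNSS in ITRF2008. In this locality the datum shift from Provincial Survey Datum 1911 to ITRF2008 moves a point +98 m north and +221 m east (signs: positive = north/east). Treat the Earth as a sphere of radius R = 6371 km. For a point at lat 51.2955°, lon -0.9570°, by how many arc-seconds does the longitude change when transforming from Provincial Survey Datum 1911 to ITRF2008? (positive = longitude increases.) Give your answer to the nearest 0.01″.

At latitude 51.2955°, cos φ = 0.625304.
One radian of longitude at latitude φ spans R cos φ, so Δλ = ΔE / (R cos φ) = 221.0 / (6371000 × 0.625304) = 5.5475e-05 rad = 11.442″.

Δλ = 11.44″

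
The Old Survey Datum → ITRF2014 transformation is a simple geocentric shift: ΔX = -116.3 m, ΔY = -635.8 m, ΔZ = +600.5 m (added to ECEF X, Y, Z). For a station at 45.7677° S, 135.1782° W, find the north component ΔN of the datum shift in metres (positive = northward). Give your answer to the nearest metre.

The local north axis is (−sin φ cos λ, −sin φ sin λ, cos φ), giving ΔN = 59.107 + 321.127 + 418.890 = 799.12 m.

ΔN = 799 m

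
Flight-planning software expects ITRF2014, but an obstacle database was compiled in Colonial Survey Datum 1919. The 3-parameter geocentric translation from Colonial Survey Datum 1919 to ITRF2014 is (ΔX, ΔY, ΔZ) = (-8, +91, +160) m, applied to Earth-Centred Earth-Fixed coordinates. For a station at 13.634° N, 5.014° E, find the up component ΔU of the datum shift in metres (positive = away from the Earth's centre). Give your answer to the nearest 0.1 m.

At φ = 13.634°, λ = 5.014°: sin φ = 0.235719, cos φ = 0.971821, sin λ = 0.087399, cos λ = 0.996173.
ΔU = cos φ cos λ·ΔX + cos φ sin λ·ΔY + sin φ·ΔZ = (0.971821)(0.996173)(-8) + (0.971821)(0.087399)(91) + (0.235719)(160) = 37.70 m.

ΔU = 37.7 m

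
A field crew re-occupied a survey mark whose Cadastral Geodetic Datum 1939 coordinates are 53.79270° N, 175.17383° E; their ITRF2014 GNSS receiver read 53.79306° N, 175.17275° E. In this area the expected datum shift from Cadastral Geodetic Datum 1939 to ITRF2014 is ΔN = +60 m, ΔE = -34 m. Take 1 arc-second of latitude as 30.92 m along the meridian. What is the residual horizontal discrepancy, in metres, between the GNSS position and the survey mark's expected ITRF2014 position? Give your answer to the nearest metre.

Observed coordinate differences: Δφ = +0.00036°, Δλ = -0.00108°.
Converting to metres (1° lat = 111312 m, cos φ = 0.590708): observed ΔN = 40.1 m, observed ΔE = -71.0 m.
Subtracting the expected shift leaves a residual of 40.1 − (60) = -19.9 m north and -71.0 − (-34) = -37.0 m east.
Residual distance = √((-19.9)² + (-37.0)²) = 42.0 m.

42 m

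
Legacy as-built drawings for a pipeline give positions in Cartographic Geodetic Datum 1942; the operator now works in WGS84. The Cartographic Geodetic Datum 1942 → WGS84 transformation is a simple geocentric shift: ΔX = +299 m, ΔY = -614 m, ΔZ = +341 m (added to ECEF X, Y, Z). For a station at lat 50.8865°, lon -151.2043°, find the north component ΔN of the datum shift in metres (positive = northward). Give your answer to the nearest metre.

At φ = 50.8865°, λ = -151.2043°: sin φ = 0.775898, cos φ = 0.630859, sin λ = -0.481688, cos λ = -0.876343.
ΔN = −sin φ cos λ·ΔX − sin φ sin λ·ΔY + cos φ·ΔZ = −(0.775898)(-0.876343)(299) − (0.775898)(-0.481688)(-614) + (0.630859)(341) = 188.95 m.

ΔN = 189 m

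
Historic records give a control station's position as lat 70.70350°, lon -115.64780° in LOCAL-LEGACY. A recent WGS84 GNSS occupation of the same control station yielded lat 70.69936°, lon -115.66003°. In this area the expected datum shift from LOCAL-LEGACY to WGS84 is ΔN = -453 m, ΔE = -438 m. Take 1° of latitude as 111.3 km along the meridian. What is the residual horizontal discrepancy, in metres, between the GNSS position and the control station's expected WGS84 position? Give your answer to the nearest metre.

Observed coordinate differences: Δφ = -0.00414°, Δλ = -0.01223°.
Converting to metres (1° lat = 111300 m, cos φ = 0.330457): observed ΔN = -460.8 m, observed ΔE = -449.8 m.
Subtracting the expected shift leaves a residual of -460.8 − (-453) = -7.8 m north and -449.8 − (-438) = -11.8 m east.
Residual distance = √((-7.8)² + (-11.8)²) = 14.1 m.

14 m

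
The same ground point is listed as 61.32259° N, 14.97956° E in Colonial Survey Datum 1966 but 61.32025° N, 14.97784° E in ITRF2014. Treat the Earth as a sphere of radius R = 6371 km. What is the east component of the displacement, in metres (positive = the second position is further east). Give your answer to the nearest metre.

ΔE = -92 m

Δφ = 61.32025° − 61.32259° = -0.00234°; Δλ = 14.97784° − 14.97956° = -0.00172°.
1° along a meridian = πR/180 = 111195 m.
ΔN = Δφ × 111195 = -260.2 m; ΔE = Δλ × 111195 × cos(61.32259°) = -0.00172 × 111195 × 0.479878 = -91.8 m.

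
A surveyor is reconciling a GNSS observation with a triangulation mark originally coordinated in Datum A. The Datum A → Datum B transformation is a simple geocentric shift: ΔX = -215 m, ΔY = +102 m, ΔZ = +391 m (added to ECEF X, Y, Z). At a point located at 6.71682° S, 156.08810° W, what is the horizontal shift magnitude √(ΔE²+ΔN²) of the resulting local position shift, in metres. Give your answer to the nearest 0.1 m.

At φ = -6.71682°, λ = -156.08810°: sin φ = -0.116962, cos φ = 0.993136, sin λ = -0.405331, cos λ = -0.914170.
ΔE = −sin λ·ΔX + cos λ·ΔY = −(-0.405331)·(-215) + (-0.914170)·(102) = -180.39 m.
ΔN = −sin φ cos λ·ΔX − sin φ sin λ·ΔY + cos φ·ΔZ = −(-0.116962)(-0.914170)(-215) − (-0.116962)(-0.405331)(102) + (0.993136)(391) = 406.47 m.
Horizontal magnitude = √(ΔE² + ΔN²) = √((-180.39)² + 406.47²) = 444.70 m.

444.7 m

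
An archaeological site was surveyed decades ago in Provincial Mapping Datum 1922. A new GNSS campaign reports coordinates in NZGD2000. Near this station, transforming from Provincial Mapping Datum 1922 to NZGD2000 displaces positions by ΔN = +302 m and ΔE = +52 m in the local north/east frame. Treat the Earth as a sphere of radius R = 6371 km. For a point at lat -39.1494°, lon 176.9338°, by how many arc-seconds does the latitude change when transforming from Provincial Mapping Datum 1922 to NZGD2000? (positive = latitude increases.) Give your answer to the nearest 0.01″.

On a sphere of radius R, 1 rad of latitude = R, so Δφ = ΔN / R = 302.0 / 6371000 = 4.7402e-05 rad = 9.777″.

Δφ = 9.78″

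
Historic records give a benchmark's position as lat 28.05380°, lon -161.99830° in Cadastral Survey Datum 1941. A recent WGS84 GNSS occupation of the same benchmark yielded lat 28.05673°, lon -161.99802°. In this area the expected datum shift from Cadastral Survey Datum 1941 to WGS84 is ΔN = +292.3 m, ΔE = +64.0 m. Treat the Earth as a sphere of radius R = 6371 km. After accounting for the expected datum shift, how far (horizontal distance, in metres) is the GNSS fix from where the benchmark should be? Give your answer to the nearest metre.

Observed coordinate differences: Δφ = +0.00293°, Δλ = +0.00028°.
Converting to metres (1° lat = 111195 m, cos φ = 0.882506): observed ΔN = 325.8 m, observed ΔE = 27.5 m.
Subtracting the expected shift leaves a residual of 325.8 − (292.3) = 33.5 m north and 27.5 − (64.0) = -36.5 m east.
Residual distance = √(33.5² + (-36.5)²) = 49.6 m.

50 m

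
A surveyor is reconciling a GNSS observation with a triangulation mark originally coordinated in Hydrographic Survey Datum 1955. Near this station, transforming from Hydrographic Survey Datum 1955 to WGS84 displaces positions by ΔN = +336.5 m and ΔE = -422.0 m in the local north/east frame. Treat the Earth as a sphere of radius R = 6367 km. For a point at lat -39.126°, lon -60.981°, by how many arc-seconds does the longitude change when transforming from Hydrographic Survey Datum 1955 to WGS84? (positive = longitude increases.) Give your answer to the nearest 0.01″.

At latitude -39.126°, cos φ = 0.775760.
One radian of longitude at latitude φ spans R cos φ, so Δλ = ΔE / (R cos φ) = -422.0 / (6367000 × 0.775760) = -8.5438e-05 rad = -17.623″.

Δλ = -17.62″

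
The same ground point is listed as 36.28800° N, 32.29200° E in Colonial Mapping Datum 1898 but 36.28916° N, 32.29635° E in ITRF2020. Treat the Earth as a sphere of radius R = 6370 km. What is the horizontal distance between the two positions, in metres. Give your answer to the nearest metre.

411 m

Δφ = 36.28916° − 36.28800° = +0.00116°; Δλ = 32.29635° − 32.29200° = +0.00435°.
1° along a meridian = πR/180 = 111177 m.
ΔN = Δφ × 111177 = 129.0 m; ΔE = Δλ × 111177 × cos(36.28800°) = +0.00435 × 111177 × 0.806052 = 389.8 m.
Distance = √(ΔE² + ΔN²) = √(389.8² + 129.0²) = 410.6 m.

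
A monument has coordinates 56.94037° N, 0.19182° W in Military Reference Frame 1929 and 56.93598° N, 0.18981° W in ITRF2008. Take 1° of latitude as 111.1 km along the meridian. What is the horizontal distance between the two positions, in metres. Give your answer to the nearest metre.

503 m

Δφ = 56.93598° − 56.94037° = -0.00439°; Δλ = -0.18981° − -0.19182° = +0.00201°.
ΔN = Δφ × 111100 = -487.7 m; ΔE = Δλ × 111100 × cos(56.94037°) = +0.00201 × 111100 × 0.545512 = 121.8 m.
Distance = √(ΔE² + ΔN²) = √(121.8² + (-487.7)²) = 502.7 m.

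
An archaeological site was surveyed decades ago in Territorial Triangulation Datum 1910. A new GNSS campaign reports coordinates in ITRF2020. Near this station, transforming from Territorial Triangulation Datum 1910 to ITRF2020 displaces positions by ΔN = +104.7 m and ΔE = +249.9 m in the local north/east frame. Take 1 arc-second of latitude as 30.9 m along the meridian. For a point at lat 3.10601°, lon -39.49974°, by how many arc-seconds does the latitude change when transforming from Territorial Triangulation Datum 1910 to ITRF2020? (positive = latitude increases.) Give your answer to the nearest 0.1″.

Δφ = 3.4″

1″ of latitude = 30.90 m, so Δφ = 104.7 / 30.90 = 3.388″.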